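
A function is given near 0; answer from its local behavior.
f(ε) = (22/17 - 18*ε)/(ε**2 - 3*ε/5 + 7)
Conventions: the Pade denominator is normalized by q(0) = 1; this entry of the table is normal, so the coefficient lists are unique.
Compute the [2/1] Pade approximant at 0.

Taylor coefficients needed (expand at 0): a_0 = 22/119, a_1 = -10644/4165, a_2 = -35782/145775, a_3 = 1755354/5102125.
Write the denominator as Q(ε) = 1 + q1*ε. Requiring Q*f - P = O(ε^4) with deg P <= 2 kills the coefficients of ε^3..ε^3 in Q*f:
  ε^3: a_3 + q1*a_2 = 0, i.e. 1755354/5102125 + (-35782/145775)*q1 = 0.
Solving this linear system: q1 = 877677/626185.
The numerator is Q*f truncated at degree 2: P0 = a_0 = 22/119; P1 = a_1 + q1*a_0 = -4889226/2129029; P2 = a_2 + q1*a_1 = -8148710/2129029.

The Pade approximant has numerator coefficients [22/119, -4889226/2129029, -8148710/2129029]; denominator coefficients [1, 877677/626185].


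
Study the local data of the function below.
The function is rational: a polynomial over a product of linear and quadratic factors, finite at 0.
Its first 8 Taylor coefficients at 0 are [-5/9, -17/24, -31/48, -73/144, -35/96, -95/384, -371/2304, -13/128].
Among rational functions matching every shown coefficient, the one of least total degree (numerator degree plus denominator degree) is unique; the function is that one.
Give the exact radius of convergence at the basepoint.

No rational of total degree below 4 reproduces all 8 coefficients; solving the [1/3] Pade equations on them gives f(χ) = (40/9 - χ)/(χ - 2)**3, whose expansion matches every shown term.
Denominator factor (χ - 2)^3: pole of order 3 at 2, modulus 2.
The radius of convergence is the smallest modulus among the singular points: 2.

The radius of convergence is 2.


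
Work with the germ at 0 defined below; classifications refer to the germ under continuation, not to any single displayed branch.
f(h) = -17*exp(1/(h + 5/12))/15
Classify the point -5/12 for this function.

The point is an essential singularity.

The exponent 1/(h - (-5/12)) has a pole at -5/12, so exp(1/(h - (-5/12))) takes every nonzero value near it: an essential singularity (not a pole of any order).


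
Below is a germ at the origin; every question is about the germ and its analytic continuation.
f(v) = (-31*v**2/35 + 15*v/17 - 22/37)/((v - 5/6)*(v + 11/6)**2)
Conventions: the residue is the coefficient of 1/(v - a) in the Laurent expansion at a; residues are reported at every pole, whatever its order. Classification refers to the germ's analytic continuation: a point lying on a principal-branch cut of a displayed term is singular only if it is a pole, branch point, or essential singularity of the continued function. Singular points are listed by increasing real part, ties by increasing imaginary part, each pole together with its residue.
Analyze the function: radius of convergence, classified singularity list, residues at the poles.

Radius of convergence at 0: 5/6.
At -11/6: a pole of order 2; residue -659397/805120.
At 5/6: a pole of order 1; residue -75193/1127168.

Denominator factor (v + 11/6)^2: pole of order 2 at -11/6, modulus 11/6.
Denominator factor (v - 5/6): pole of order 1 at 5/6, modulus 5/6.
The radius of convergence is the smallest modulus among the singular points: 5/6.
At the order-2 pole -11/6 set g(v) = (v - (-11/6))^2*f(v) = (-31*v**2/35 + 15*v/17 - 22/37)/(v - 5/6).
Order-2 pole: residue = g'(a); g'(-11/6) = -659397/805120, so the residue is -659397/805120.
At the order-1 pole 5/6 set g(v) = (v - (5/6))*f(v) = (-31*v**2/35 + 15*v/17 - 22/37)/(v + 11/6)**2.
Simple pole: residue = g(a) at a = 5/6, which is -75193/1127168.
List the singular points by increasing real part (a conjugate pair: the negative imaginary part first).


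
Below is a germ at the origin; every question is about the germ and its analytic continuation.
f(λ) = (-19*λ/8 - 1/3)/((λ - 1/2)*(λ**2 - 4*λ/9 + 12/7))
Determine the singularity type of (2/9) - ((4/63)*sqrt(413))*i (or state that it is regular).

The point is a pole of order 1.

The denominator factor λ**2 - 4*λ/9 + 12/7 vanishes at (2/9) - ((4/63)*sqrt(413))*i and appears to the power 1; the numerator there equals (-31/36) + ((19/126)*sqrt(413))*i, nonzero, and no other factor vanishes.
Hence a pole whose order is the multiplicity, 1.


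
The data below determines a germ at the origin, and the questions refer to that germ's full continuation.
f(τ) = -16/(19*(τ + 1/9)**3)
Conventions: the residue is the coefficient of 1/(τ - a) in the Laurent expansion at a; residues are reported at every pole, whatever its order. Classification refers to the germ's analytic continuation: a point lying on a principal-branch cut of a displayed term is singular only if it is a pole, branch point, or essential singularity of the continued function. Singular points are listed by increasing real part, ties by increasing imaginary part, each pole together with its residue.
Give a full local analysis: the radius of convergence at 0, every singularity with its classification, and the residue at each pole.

Radius of convergence at 0: 1/9.
At -1/9: a pole of order 3; residue 0.

Denominator factor (τ + 1/9)^3: pole of order 3 at -1/9, modulus 1/9.
The radius of convergence is the smallest modulus among the singular points: 1/9.
At the order-3 pole -1/9 set g(τ) = (τ - (-1/9))^3*f(τ) = -16/19.
Order-3 pole: residue = g''(a)/2; g''(-1/9) = 0, so the residue is 0.


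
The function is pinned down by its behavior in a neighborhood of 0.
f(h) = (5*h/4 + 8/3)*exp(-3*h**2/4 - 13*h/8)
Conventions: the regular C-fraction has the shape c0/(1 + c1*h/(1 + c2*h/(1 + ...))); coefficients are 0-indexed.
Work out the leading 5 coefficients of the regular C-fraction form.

The regular C-fraction coefficients are [8/3, 37/32, -1565/1184, 364907/694860, 91305529/3426476730].

Taylor coefficients (expand at 0): a_0 = 8/3, a_1 = -37/12, a_2 = -49/96, a_3 = 9473/4608, a_4 = -8965/18432.
c0 = a_0 = 8/3. Peel one level at a time: if S = 1 + c*h/S' with S'(0) = 1, then c is the h-coefficient of S and S' = c*h/(S - 1).
S_1 = c0/f = 1 + (37/32)*h + (1565/1024)*h^2 + ...; c1 = 37/32.
S_2 = c1*h/(S_1 - 1) = 1 + (-1565/1184)*h + (364907/525696)*h^2 + ...; c2 = -1565/1184.
S_3 = c2*h/(S_2 - 1) = 1 + (364907/694860)*h + (-2467717/176344200)*h^2 + ...; c3 = 364907/694860.
S_4 = c3*h/(S_3 - 1) = 1 + (91305529/3426476730)*h + ...; c4 = 91305529/3426476730.


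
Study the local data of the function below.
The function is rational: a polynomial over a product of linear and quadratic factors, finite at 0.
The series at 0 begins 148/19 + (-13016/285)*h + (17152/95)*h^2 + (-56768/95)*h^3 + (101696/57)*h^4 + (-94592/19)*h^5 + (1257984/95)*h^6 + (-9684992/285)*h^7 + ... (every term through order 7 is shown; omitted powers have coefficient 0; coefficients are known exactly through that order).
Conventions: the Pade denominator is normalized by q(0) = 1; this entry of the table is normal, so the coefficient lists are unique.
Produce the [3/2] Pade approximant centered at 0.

Taylor coefficients needed (read off): a_0 = 148/19, a_1 = -13016/285, a_2 = 17152/95, a_3 = -56768/95, a_4 = 101696/57, a_5 = -94592/19.
Write the denominator as Q(h) = 1 + q1*h + q2*h^2. Requiring Q*f - P = O(h^6) with deg P <= 3 kills the coefficients of h^4..h^5 in Q*f:
  h^4: a_4 + q1*a_3 + q2*a_2 = 0, i.e. 101696/57 + (-56768/95)*q1 + (17152/95)*q2 = 0.
  h^5: a_5 + q1*a_4 + q2*a_3 = 0, i.e. -94592/19 + (101696/57)*q1 + (-56768/95)*q2 = 0.
Solving this linear system: q1 = 1105655/231047, q2 = 4128655/693141.
The numerator is Q*f truncated at degree 3: P0 = a_0 = 148/19; P1 = a_1 + q1*a_0 = -552753652/65848395; P2 = a_2 + q1*a_1 + q2*a_0 = 552753652/65848395; P3 = a_3 + q1*a_2 + q2*a_1 = -1105507304/197545185.

The Pade approximant has numerator coefficients [148/19, -552753652/65848395, 552753652/65848395, -1105507304/197545185]; denominator coefficients [1, 1105655/231047, 4128655/693141].


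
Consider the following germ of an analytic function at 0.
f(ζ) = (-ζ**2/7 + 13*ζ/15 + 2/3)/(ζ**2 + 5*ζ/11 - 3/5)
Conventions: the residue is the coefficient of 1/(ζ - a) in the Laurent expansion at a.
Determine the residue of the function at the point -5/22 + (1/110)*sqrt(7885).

The residue is 538/1155 + (4691/1821435)*sqrt(7885).

The factor ζ**2 + 5*ζ/11 - 3/5 splits as (ζ - a)(ζ - a') with a = -5/22 + (1/110)*sqrt(7885), a' = -5/22 - (1/110)*sqrt(7885). At the order-1 pole a set g(ζ) = (ζ - a)*f(ζ) = [-ζ**2/7 + 13*ζ/15 + 2/3] / (ζ - a').
Simple pole: residue = g(a) at a = -5/22 + (1/110)*sqrt(7885), which is 538/1155 + (4691/1821435)*sqrt(7885).


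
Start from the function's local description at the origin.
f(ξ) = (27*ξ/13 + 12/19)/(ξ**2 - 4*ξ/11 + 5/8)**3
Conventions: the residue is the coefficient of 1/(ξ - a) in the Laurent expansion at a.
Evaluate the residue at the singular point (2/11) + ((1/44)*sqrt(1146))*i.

The residue is -((107054992/5163192411)*sqrt(1146))*i.

The factor ξ**2 - 4*ξ/11 + 5/8 splits as (ξ - a)(ξ - a') with a = (2/11) + ((1/44)*sqrt(1146))*i, a' = (2/11) - ((1/44)*sqrt(1146))*i. At the order-3 pole a set g(ξ) = (ξ - a)^3*f(ξ) = [27*ξ/13 + 12/19] / (ξ - a')^3.
Order-3 pole: residue = g''(a)/2; g''((2/11) + ((1/44)*sqrt(1146))*i) = -((214109984/5163192411)*sqrt(1146))*i, so the residue is -((107054992/5163192411)*sqrt(1146))*i.


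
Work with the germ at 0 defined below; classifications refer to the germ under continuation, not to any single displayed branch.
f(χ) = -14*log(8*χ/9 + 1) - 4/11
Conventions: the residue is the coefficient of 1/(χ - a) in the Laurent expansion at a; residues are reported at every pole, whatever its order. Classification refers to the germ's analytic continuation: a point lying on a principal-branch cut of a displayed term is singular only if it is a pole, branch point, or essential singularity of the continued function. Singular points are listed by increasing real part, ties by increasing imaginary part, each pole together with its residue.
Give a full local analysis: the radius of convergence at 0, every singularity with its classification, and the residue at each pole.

Branch term (-14)*log(1 - χ/(-9/8)): its argument vanishes at χ = -9/8, a logarithmic branch point, modulus 9/8.
The radius of convergence is the smallest modulus among the singular points: 9/8.

Radius of convergence at 0: 9/8.
At -9/8: a logarithmic branch point.


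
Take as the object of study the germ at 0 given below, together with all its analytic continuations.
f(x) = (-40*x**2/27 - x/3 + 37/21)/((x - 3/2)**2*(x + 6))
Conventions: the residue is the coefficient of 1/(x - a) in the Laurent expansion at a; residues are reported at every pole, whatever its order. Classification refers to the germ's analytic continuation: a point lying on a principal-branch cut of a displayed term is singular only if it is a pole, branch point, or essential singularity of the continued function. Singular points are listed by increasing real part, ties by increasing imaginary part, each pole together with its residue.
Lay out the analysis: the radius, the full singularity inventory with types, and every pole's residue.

Denominator factor (x + 6): pole of order 1 at -6, modulus 6.
Denominator factor (x - 3/2)^2: pole of order 2 at 3/2, modulus 3/2.
The radius of convergence is the smallest modulus among the singular points: 3/2.
At the order-1 pole -6 set g(x) = (x - (-6))*f(x) = (-40*x**2/27 - x/3 + 37/21)/(x - 3/2)**2.
Simple pole: residue = g(a) at a = -6, which is -1388/1575.
At the order-2 pole 3/2 set g(x) = (x - (3/2))^2*f(x) = (-40*x**2/27 - x/3 + 37/21)/(x + 6).
Order-2 pole: residue = g'(a); g'(3/2) = -2836/4725, so the residue is -2836/4725.
List the singular points by increasing real part (a conjugate pair: the negative imaginary part first).

Radius of convergence at 0: 3/2.
At -6: a pole of order 1; residue -1388/1575.
At 3/2: a pole of order 2; residue -2836/4725.


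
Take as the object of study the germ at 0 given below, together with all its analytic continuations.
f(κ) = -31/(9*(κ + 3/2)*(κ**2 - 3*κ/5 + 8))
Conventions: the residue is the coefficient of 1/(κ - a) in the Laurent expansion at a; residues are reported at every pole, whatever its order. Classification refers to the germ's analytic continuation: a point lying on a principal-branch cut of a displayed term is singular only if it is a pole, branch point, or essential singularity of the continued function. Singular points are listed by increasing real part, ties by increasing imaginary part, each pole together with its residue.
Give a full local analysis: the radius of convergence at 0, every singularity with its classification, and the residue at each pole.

Denominator factor (κ + 3/2): pole of order 1 at -3/2, modulus 3/2.
Denominator factor (κ**2 - 3*κ/5 + 8): discriminant -791/25, complex-conjugate roots (3/10) + ((1/10)*sqrt(791))*i and (3/10) - ((1/10)*sqrt(791))*i; poles of order 1, moduli (2)*sqrt(2) and (2)*sqrt(2).
The radius of convergence is the smallest modulus among the singular points: 3/2.
At the order-1 pole -3/2 set g(κ) = (κ - (-3/2))*f(κ) = -31/(9*(κ**2 - 3*κ/5 + 8)).
Simple pole: residue = g(a) at a = -3/2, which is -620/2007.
The factor κ**2 - 3*κ/5 + 8 splits as (κ - a)(κ - a') with a = (3/10) - ((1/10)*sqrt(791))*i, a' = (3/10) + ((1/10)*sqrt(791))*i. At the order-1 pole a set g(κ) = (κ - a)*f(κ) = [-31/(9*(κ + 3/2))] / (κ - a').
Simple pole: residue = g(a) at a = (3/10) - ((1/10)*sqrt(791))*i, which is (310/2007) - ((620/176393)*sqrt(791))*i.
The factor κ**2 - 3*κ/5 + 8 splits as (κ - a)(κ - a') with a = (3/10) + ((1/10)*sqrt(791))*i, a' = (3/10) - ((1/10)*sqrt(791))*i. At the order-1 pole a set g(κ) = (κ - a)*f(κ) = [-31/(9*(κ + 3/2))] / (κ - a').
Simple pole: residue = g(a) at a = (3/10) + ((1/10)*sqrt(791))*i, which is (310/2007) + ((620/176393)*sqrt(791))*i.
List the singular points by increasing real part (a conjugate pair: the negative imaginary part first).

Radius of convergence at 0: 3/2.
At -3/2: a pole of order 1; residue -620/2007.
At (3/10) - ((1/10)*sqrt(791))*i: a pole of order 1; residue (310/2007) - ((620/176393)*sqrt(791))*i.
At (3/10) + ((1/10)*sqrt(791))*i: a pole of order 1; residue (310/2007) + ((620/176393)*sqrt(791))*i.


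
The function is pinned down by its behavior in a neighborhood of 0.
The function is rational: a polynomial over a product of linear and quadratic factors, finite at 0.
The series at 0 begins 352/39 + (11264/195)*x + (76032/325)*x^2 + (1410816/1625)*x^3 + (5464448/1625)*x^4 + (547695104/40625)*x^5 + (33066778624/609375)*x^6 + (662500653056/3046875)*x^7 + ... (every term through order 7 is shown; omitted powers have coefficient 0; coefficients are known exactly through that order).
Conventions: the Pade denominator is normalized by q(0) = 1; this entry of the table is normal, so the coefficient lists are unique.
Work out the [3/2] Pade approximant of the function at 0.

Taylor coefficients needed (read off): a_0 = 352/39, a_1 = 11264/195, a_2 = 76032/325, a_3 = 1410816/1625, a_4 = 5464448/1625, a_5 = 547695104/40625.
Write the denominator as Q(x) = 1 + q1*x + q2*x^2. Requiring Q*f - P = O(x^6) with deg P <= 3 kills the coefficients of x^4..x^5 in Q*f:
  x^4: a_4 + q1*a_3 + q2*a_2 = 0, i.e. 5464448/1625 + (1410816/1625)*q1 + (76032/325)*q2 = 0.
  x^5: a_5 + q1*a_4 + q2*a_3 = 0, i.e. 547695104/40625 + (5464448/1625)*q1 + (1410816/1625)*q2 = 0.
Solving this linear system: q1 = -260257/36555, q2 = 13211951/1096650.
The numerator is Q*f truncated at degree 3: P0 = a_0 = 352/39; P1 = a_1 + q1*a_0 = -1851872/285129; P2 = a_2 + q1*a_1 + q2*a_0 = -58658864/855387; P3 = a_3 + q1*a_2 + q2*a_1 = -86806016/855387.

The Pade approximant has numerator coefficients [352/39, -1851872/285129, -58658864/855387, -86806016/855387]; denominator coefficients [1, -260257/36555, 13211951/1096650].


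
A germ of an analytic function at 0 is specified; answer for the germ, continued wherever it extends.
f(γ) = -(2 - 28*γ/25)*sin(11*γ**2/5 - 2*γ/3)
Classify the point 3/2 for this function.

There is no denominator, hence no pole anywhere.
The factor -sin(11*γ**2/5 - 2*γ/3) is entire.
So the germ continues analytically to 3/2.

The point is a regular point.


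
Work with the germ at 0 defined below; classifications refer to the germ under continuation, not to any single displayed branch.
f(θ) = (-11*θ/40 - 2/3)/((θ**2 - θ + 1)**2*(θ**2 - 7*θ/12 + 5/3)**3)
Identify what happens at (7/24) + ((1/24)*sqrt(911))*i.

The denominator factor θ**2 - 7*θ/12 + 5/3 vanishes at (7/24) + ((1/24)*sqrt(911))*i and appears to the power 3; the numerator there equals (-239/320) - ((11/960)*sqrt(911))*i, nonzero, and no other factor vanishes.
Hence a pole whose order is the multiplicity, 3.

The point is a pole of order 3.


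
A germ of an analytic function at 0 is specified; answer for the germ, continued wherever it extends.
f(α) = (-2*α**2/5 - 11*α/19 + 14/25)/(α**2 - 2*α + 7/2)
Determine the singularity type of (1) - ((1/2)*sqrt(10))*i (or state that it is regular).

The point is a pole of order 1.

The denominator factor α**2 - 2*α + 7/2 vanishes at (1) - ((1/2)*sqrt(10))*i and appears to the power 1; the numerator there equals (276/475) + ((131/190)*sqrt(10))*i, nonzero, and no other factor vanishes.
Hence a pole whose order is the multiplicity, 1.


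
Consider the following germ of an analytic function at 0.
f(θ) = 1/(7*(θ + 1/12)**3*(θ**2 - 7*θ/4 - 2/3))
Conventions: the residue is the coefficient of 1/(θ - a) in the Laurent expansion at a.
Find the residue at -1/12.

The residue is -1562976/354571.

At the order-3 pole -1/12 set g(θ) = (θ - (-1/12))^3*f(θ) = 1/(7*(θ**2 - 7*θ/4 - 2/3)).
Order-3 pole: residue = g''(a)/2; g''(-1/12) = -3125952/354571, so the residue is -1562976/354571.


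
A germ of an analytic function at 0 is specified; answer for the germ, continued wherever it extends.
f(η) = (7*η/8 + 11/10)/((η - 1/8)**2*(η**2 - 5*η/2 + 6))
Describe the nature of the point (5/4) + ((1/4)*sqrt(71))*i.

The point is a pole of order 1.

The denominator factor η**2 - 5*η/2 + 6 vanishes at (5/4) + ((1/4)*sqrt(71))*i and appears to the power 1; the numerator there equals (351/160) + ((7/32)*sqrt(71))*i, nonzero, and no other factor vanishes.
Hence a pole whose order is the multiplicity, 1.


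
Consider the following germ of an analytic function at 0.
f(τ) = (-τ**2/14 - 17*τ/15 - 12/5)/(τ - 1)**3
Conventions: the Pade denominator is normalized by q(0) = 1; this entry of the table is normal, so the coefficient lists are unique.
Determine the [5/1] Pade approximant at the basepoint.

The Pade approximant has numerator coefficients [12/5, 18199/3576, 3307777/500640, 2288633/333760, 1169351/200256, 1779061/500640]; denominator coefficients [1, -6445/4768].

Taylor coefficients needed (expand at 0): a_0 = 12/5, a_1 = 25/3, a_2 = 1251/70, a_3 = 2171/70, a_4 = 1003/21, a_5 = 2384/35, a_6 = 1289/14.
Write the denominator as Q(τ) = 1 + q1*τ. Requiring Q*f - P = O(τ^7) with deg P <= 5 kills the coefficients of τ^6..τ^6 in Q*f:
  τ^6: a_6 + q1*a_5 = 0, i.e. 1289/14 + (2384/35)*q1 = 0.
Solving this linear system: q1 = -6445/4768.
The numerator is Q*f truncated at degree 5: P0 = a_0 = 12/5; P1 = a_1 + q1*a_0 = 18199/3576; P2 = a_2 + q1*a_1 = 3307777/500640; P3 = a_3 + q1*a_2 = 2288633/333760; P4 = a_4 + q1*a_3 = 1169351/200256; P5 = a_5 + q1*a_4 = 1779061/500640.


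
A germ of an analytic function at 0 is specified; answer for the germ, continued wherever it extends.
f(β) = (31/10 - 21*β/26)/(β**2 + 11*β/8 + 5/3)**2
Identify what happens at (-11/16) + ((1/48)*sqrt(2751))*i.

The denominator factor β**2 + 11*β/8 + 5/3 vanishes at (-11/16) + ((1/48)*sqrt(2751))*i and appears to the power 2; the numerator there equals (7603/2080) - ((7/416)*sqrt(2751))*i, nonzero, and no other factor vanishes.
Hence a pole whose order is the multiplicity, 2.

The point is a pole of order 2.


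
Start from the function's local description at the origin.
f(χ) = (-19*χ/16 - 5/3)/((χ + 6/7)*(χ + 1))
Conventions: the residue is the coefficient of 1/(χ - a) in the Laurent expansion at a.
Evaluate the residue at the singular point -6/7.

The residue is -109/24.

At the order-1 pole -6/7 set g(χ) = (χ - (-6/7))*f(χ) = (-19*χ/16 - 5/3)/(χ + 1).
Simple pole: residue = g(a) at a = -6/7, which is -109/24.


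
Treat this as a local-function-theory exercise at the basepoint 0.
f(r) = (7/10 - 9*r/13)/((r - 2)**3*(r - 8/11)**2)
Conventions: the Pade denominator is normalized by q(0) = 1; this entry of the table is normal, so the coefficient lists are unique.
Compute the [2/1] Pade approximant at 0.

The Pade approximant has numerator coefficients [-847/5120, -171411141/733278208, -10359161747/58662256640]; denominator coefficients [1, -25448/13771].

Taylor coefficients needed (expand at 0): a_0 = -847/5120, a_1 = -143627/266240, a_2 = -4998873/4259840, a_3 = -1154703/532480.
Write the denominator as Q(r) = 1 + q1*r. Requiring Q*f - P = O(r^4) with deg P <= 2 kills the coefficients of r^3..r^3 in Q*f:
  r^3: a_3 + q1*a_2 = 0, i.e. -1154703/532480 + (-4998873/4259840)*q1 = 0.
Solving this linear system: q1 = -25448/13771.
The numerator is Q*f truncated at degree 2: P0 = a_0 = -847/5120; P1 = a_1 + q1*a_0 = -171411141/733278208; P2 = a_2 + q1*a_1 = -10359161747/58662256640.


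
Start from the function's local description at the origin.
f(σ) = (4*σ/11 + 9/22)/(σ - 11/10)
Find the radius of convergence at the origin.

Denominator factor (σ - 11/10): pole of order 1 at 11/10, modulus 11/10.
The radius of convergence is the smallest modulus among the singular points: 11/10.

The radius of convergence is 11/10.


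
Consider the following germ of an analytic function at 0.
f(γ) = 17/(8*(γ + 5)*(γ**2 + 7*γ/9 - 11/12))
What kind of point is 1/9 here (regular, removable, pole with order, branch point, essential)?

The point is a regular point.

Denominator factors: γ**2 + 7*γ/9 - 11/12 = -265/324 at γ = 1/9; γ + 5 = 46/9 at γ = 1/9 — none vanishes.
So the germ continues analytically to 1/9.


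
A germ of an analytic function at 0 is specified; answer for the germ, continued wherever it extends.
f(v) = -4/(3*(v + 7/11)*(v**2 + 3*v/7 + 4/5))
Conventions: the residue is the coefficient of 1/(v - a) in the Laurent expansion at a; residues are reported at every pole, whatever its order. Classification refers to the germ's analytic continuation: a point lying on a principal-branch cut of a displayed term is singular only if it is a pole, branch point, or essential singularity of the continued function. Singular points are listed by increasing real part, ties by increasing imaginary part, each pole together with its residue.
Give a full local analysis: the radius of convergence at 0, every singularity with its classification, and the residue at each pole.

Radius of convergence at 0: 7/11.
At -7/11: a pole of order 1; residue -605/423.
At (-3/14) - ((1/70)*sqrt(3695))*i: a pole of order 1; residue (605/846) - ((3575/625194)*sqrt(3695))*i.
At (-3/14) + ((1/70)*sqrt(3695))*i: a pole of order 1; residue (605/846) + ((3575/625194)*sqrt(3695))*i.

Denominator factor (v**2 + 3*v/7 + 4/5): discriminant -739/245, complex-conjugate roots (-3/14) + ((1/70)*sqrt(3695))*i and (-3/14) - ((1/70)*sqrt(3695))*i; poles of order 1, moduli (2/5)*sqrt(5) and (2/5)*sqrt(5).
Denominator factor (v + 7/11): pole of order 1 at -7/11, modulus 7/11.
The radius of convergence is the smallest modulus among the singular points: 7/11.
At the order-1 pole -7/11 set g(v) = (v - (-7/11))*f(v) = -4/(3*(v**2 + 3*v/7 + 4/5)).
Simple pole: residue = g(a) at a = -7/11, which is -605/423.
The factor v**2 + 3*v/7 + 4/5 splits as (v - a)(v - a') with a = (-3/14) - ((1/70)*sqrt(3695))*i, a' = (-3/14) + ((1/70)*sqrt(3695))*i. At the order-1 pole a set g(v) = (v - a)*f(v) = [-4/(3*(v + 7/11))] / (v - a').
Simple pole: residue = g(a) at a = (-3/14) - ((1/70)*sqrt(3695))*i, which is (605/846) - ((3575/625194)*sqrt(3695))*i.
The factor v**2 + 3*v/7 + 4/5 splits as (v - a)(v - a') with a = (-3/14) + ((1/70)*sqrt(3695))*i, a' = (-3/14) - ((1/70)*sqrt(3695))*i. At the order-1 pole a set g(v) = (v - a)*f(v) = [-4/(3*(v + 7/11))] / (v - a').
Simple pole: residue = g(a) at a = (-3/14) + ((1/70)*sqrt(3695))*i, which is (605/846) + ((3575/625194)*sqrt(3695))*i.
List the singular points by increasing real part (a conjugate pair: the negative imaginary part first).


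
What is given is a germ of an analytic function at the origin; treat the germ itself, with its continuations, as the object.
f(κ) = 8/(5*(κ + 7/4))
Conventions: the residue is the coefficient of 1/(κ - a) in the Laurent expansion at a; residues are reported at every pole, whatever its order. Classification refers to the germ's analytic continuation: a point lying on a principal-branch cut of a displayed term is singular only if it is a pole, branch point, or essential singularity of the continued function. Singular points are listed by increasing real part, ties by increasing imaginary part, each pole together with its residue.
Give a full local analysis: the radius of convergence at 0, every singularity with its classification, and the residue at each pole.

Denominator factor (κ + 7/4): pole of order 1 at -7/4, modulus 7/4.
The radius of convergence is the smallest modulus among the singular points: 7/4.
At the order-1 pole -7/4 set g(κ) = (κ - (-7/4))*f(κ) = 8/5.
Simple pole: residue = g(a) at a = -7/4, which is 8/5.

Radius of convergence at 0: 7/4.
At -7/4: a pole of order 1; residue 8/5.


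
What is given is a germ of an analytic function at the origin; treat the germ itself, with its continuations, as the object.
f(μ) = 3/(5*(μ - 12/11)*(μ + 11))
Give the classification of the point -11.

The point is a pole of order 1.

The denominator factor μ + 11 vanishes at -11 and appears to the power 1; the numerator there equals 3/5, nonzero, and no other factor vanishes.
Hence a pole whose order is the multiplicity, 1.


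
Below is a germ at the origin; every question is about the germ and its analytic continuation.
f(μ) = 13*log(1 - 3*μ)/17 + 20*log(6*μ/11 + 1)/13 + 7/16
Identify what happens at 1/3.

The term (13/17)*log(1 - μ/(1/3)) has argument 1 - 1/3/(1/3) = 0 at 1/3: a logarithmic (infinitely-sheeted) branch point; the remaining terms are analytic or single-valued there.

The point is a logarithmic branch point.


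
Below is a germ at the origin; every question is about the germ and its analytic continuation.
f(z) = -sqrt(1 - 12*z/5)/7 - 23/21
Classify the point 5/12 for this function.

The term (-1/7)*sqrt(1 - z/(5/12)) has argument 1 - 5/12/(5/12) = 0 at 5/12: a square-root (algebraic, two-sheeted) branch point; the remaining terms are analytic or single-valued there.

The point is an algebraic (square-root) branch point.


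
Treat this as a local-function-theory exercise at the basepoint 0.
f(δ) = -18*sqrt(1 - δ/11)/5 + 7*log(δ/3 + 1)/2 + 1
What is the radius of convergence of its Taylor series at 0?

The radius of convergence is 3.

Branch term (-18/5)*sqrt(1 - δ/(11)): its argument vanishes at δ = 11, a square-root branch point, modulus 11.
Branch term (7/2)*log(1 - δ/(-3)): its argument vanishes at δ = -3, a logarithmic branch point, modulus 3.
The radius of convergence is the smallest modulus among the singular points: 3.


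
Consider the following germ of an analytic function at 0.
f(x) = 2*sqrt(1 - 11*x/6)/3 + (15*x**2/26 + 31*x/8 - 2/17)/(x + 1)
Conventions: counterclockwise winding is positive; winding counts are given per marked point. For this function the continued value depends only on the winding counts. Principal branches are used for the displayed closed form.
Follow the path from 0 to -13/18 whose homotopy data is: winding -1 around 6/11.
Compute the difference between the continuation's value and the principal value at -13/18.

The rational part is single-valued and drops out of the difference; each branch term changes only by its own monodromy.
(2/3)*sqrt(1 - x/(6/11)): winding -1 is odd, the square root flips sign, contributing -2*(2/3)*sqrt(1 - (-13/18)/(6/11)) = -2*(2/3)*sqrt(251/108) = -(2/27)*sqrt(753).
Summing the contributions at x = -13/18 gives -(2/27)*sqrt(753).

Continued minus principal equals -(2/27)*sqrt(753).


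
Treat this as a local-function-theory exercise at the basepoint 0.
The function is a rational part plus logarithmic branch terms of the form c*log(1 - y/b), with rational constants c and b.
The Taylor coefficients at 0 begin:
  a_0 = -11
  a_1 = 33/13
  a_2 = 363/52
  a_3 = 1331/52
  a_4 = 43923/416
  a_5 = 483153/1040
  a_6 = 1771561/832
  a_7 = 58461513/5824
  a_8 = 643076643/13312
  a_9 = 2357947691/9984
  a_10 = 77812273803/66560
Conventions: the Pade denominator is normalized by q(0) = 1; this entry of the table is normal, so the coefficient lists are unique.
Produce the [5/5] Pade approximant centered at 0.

The Pade approximant has numerator coefficients [-11, 7997/52, -89782/117, 169037/104, -483153/364, 11434621/43680]; denominator coefficients [1, -55/4, 605/9, -6655/48, 73205/672, -161051/8064].

Taylor coefficients needed (read off): a_0 = -11, a_1 = 33/13, a_2 = 363/52, a_3 = 1331/52, a_4 = 43923/416, a_5 = 483153/1040, a_6 = 1771561/832, a_7 = 58461513/5824, a_8 = 643076643/13312, a_9 = 2357947691/9984, a_10 = 77812273803/66560.
Write the denominator as Q(y) = 1 + q1*y + q2*y^2 + q3*y^3 + q4*y^4 + q5*y^5. Requiring Q*f - P = O(y^11) with deg P <= 5 kills the coefficients of y^6..y^10 in Q*f:
  y^6: a_6 + q1*a_5 + q2*a_4 + q3*a_3 + q4*a_2 + q5*a_1 = 0, i.e. 1771561/832 + (483153/1040)*q1 + (43923/416)*q2 + (1331/52)*q3 + (363/52)*q4 + (33/13)*q5 = 0.
  y^7: a_7 + q1*a_6 + q2*a_5 + q3*a_4 + q4*a_3 + q5*a_2 = 0, i.e. 58461513/5824 + (1771561/832)*q1 + (483153/1040)*q2 + (43923/416)*q3 + (1331/52)*q4 + (363/52)*q5 = 0.
  y^8: a_8 + q1*a_7 + q2*a_6 + q3*a_5 + q4*a_4 + q5*a_3 = 0, i.e. 643076643/13312 + (58461513/5824)*q1 + (1771561/832)*q2 + (483153/1040)*q3 + (43923/416)*q4 + (1331/52)*q5 = 0.
  y^9: a_9 + q1*a_8 + q2*a_7 + q3*a_6 + q4*a_5 + q5*a_4 = 0, i.e. 2357947691/9984 + (643076643/13312)*q1 + (58461513/5824)*q2 + (1771561/832)*q3 + (483153/1040)*q4 + (43923/416)*q5 = 0.
  y^10: a_10 + q1*a_9 + q2*a_8 + q3*a_7 + q4*a_6 + q5*a_5 = 0, i.e. 77812273803/66560 + (2357947691/9984)*q1 + (643076643/13312)*q2 + (58461513/5824)*q3 + (1771561/832)*q4 + (483153/1040)*q5 = 0.
Solving this linear system: q1 = -55/4, q2 = 605/9, q3 = -6655/48, q4 = 73205/672, q5 = -161051/8064.
The numerator is Q*f truncated at degree 5: P0 = a_0 = -11; P1 = a_1 + q1*a_0 = 7997/52; P2 = a_2 + q1*a_1 + q2*a_0 = -89782/117; P3 = a_3 + q1*a_2 + q2*a_1 + q3*a_0 = 169037/104; P4 = a_4 + q1*a_3 + q2*a_2 + q3*a_1 + q4*a_0 = -483153/364; P5 = a_5 + q1*a_4 + q2*a_3 + q3*a_2 + q4*a_1 + q5*a_0 = 11434621/43680.


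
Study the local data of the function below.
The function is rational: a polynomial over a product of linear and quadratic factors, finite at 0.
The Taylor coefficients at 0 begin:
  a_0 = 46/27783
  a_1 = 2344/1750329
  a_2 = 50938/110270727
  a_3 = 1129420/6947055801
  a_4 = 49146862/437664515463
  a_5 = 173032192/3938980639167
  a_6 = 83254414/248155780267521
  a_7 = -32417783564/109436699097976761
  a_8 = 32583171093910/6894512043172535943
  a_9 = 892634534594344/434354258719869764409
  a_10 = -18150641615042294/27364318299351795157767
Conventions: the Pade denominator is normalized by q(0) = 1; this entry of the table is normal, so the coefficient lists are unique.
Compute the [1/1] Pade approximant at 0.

The Pade approximant has numerator coefficients [46/27783, 87533/113965866]; denominator coefficients [1, -25469/73836].

Taylor coefficients needed (read off): a_0 = 46/27783, a_1 = 2344/1750329, a_2 = 50938/110270727.
Write the denominator as Q(ν) = 1 + q1*ν. Requiring Q*f - P = O(ν^3) with deg P <= 1 kills the coefficients of ν^2..ν^2 in Q*f:
  ν^2: a_2 + q1*a_1 = 0, i.e. 50938/110270727 + (2344/1750329)*q1 = 0.
Solving this linear system: q1 = -25469/73836.
The numerator is Q*f truncated at degree 1: P0 = a_0 = 46/27783; P1 = a_1 + q1*a_0 = 87533/113965866.


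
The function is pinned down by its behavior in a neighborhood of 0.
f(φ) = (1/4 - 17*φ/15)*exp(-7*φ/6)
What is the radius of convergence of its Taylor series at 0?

The radius of convergence is infinite.

The factor exp(-7*φ/6) is entire and contributes no finite singular point.
The polynomial part has no poles.
No finite singular points: the Taylor series at 0 converges everywhere.


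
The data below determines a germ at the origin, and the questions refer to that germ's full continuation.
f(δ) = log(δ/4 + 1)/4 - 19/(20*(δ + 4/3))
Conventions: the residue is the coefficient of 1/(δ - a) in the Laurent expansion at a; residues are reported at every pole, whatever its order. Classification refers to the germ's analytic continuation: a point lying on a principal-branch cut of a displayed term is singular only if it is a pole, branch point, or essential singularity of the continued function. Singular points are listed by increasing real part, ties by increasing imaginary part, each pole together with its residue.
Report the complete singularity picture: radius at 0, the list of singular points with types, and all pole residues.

Denominator factor (δ + 4/3): pole of order 1 at -4/3, modulus 4/3.
Branch term (1/4)*log(1 - δ/(-4)): its argument vanishes at δ = -4, a logarithmic branch point, modulus 4.
The radius of convergence is the smallest modulus among the singular points: 4/3.
The branch term is analytic at -4/3 and contributes nothing to the residue; only the rational part matters.
At the order-1 pole -4/3 set g(δ) = (δ - (-4/3))*(rational part) = -19/20.
Simple pole: residue = g(a) at a = -4/3, which is -19/20.
List the singular points by increasing real part (a conjugate pair: the negative imaginary part first).

Radius of convergence at 0: 4/3.
At -4: a logarithmic branch point.
At -4/3: a pole of order 1; residue -19/20.


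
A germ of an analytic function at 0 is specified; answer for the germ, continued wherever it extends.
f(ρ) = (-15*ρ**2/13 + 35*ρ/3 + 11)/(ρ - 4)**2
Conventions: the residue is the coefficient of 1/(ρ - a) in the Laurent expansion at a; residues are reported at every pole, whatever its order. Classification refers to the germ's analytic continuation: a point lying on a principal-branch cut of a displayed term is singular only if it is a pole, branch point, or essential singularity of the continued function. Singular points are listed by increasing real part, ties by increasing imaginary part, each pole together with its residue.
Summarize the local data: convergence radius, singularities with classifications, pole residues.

Denominator factor (ρ - 4)^2: pole of order 2 at 4, modulus 4.
The radius of convergence is the smallest modulus among the singular points: 4.
At the order-2 pole 4 set g(ρ) = (ρ - (4))^2*f(ρ) = -15*ρ**2/13 + 35*ρ/3 + 11.
Order-2 pole: residue = g'(a); g'(4) = 95/39, so the residue is 95/39.

Radius of convergence at 0: 4.
At 4: a pole of order 2; residue 95/39.


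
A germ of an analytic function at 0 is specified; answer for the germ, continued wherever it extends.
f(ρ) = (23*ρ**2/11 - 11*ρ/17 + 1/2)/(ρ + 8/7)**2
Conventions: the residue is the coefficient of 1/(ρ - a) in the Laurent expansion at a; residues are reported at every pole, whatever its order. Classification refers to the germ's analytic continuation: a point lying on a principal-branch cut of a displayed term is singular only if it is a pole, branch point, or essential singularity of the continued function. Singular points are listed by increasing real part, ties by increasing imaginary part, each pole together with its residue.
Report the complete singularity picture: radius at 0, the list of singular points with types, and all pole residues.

Radius of convergence at 0: 8/7.
At -8/7: a pole of order 2; residue -7103/1309.

Denominator factor (ρ + 8/7)^2: pole of order 2 at -8/7, modulus 8/7.
The radius of convergence is the smallest modulus among the singular points: 8/7.
At the order-2 pole -8/7 set g(ρ) = (ρ - (-8/7))^2*f(ρ) = 23*ρ**2/11 - 11*ρ/17 + 1/2.
Order-2 pole: residue = g'(a); g'(-8/7) = -7103/1309, so the residue is -7103/1309.


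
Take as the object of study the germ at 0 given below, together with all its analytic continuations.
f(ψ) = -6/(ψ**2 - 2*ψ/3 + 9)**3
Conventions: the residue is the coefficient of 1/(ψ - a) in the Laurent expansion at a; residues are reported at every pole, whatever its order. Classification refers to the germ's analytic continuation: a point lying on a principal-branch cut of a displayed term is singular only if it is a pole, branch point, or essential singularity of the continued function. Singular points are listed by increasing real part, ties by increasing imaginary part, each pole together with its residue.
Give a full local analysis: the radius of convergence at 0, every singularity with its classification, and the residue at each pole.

Denominator factor (ψ**2 - 2*ψ/3 + 9)^3: discriminant -320/9, complex-conjugate roots (1/3) + ((4/3)*sqrt(5))*i and (1/3) - ((4/3)*sqrt(5))*i; poles of order 3, moduli 3 and 3.
The radius of convergence is the smallest modulus among the singular points: 3.
The factor ψ**2 - 2*ψ/3 + 9 splits as (ψ - a)(ψ - a') with a = (1/3) - ((4/3)*sqrt(5))*i, a' = (1/3) + ((4/3)*sqrt(5))*i. At the order-3 pole a set g(ψ) = (ψ - a)^3*f(ψ) = [-6] / (ψ - a')^3.
Order-3 pole: residue = g''(a)/2; g''((1/3) - ((4/3)*sqrt(5))*i) = -((2187/512000)*sqrt(5))*i, so the residue is -((2187/1024000)*sqrt(5))*i.
The factor ψ**2 - 2*ψ/3 + 9 splits as (ψ - a)(ψ - a') with a = (1/3) + ((4/3)*sqrt(5))*i, a' = (1/3) - ((4/3)*sqrt(5))*i. At the order-3 pole a set g(ψ) = (ψ - a)^3*f(ψ) = [-6] / (ψ - a')^3.
Order-3 pole: residue = g''(a)/2; g''((1/3) + ((4/3)*sqrt(5))*i) = ((2187/512000)*sqrt(5))*i, so the residue is ((2187/1024000)*sqrt(5))*i.
List the singular points by increasing real part (a conjugate pair: the negative imaginary part first).

Radius of convergence at 0: 3.
At (1/3) - ((4/3)*sqrt(5))*i: a pole of order 3; residue -((2187/1024000)*sqrt(5))*i.
At (1/3) + ((4/3)*sqrt(5))*i: a pole of order 3; residue ((2187/1024000)*sqrt(5))*i.


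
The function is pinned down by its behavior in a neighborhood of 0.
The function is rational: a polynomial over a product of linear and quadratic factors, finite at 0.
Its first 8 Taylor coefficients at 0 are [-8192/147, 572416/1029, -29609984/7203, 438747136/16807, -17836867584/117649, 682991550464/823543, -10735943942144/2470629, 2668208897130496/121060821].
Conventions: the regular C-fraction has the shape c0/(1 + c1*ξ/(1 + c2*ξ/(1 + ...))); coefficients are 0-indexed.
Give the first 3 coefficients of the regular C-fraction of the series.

Taylor coefficients (read off): a_0 = -8192/147, a_1 = 572416/1029, a_2 = -29609984/7203.
c0 = a_0 = -8192/147. Peel one level at a time: if S = 1 + c*ξ/S' with S'(0) = 1, then c is the ξ-coefficient of S and S' = c*ξ/(S - 1).
S_1 = c0/f = 1 + (559/56)*ξ + (81153/3136)*ξ^2 + ...; c1 = 559/56.
S_2 = c1*ξ/(S_1 - 1) = 1 + (-81153/31304)*ξ + ...; c2 = -81153/31304.

The regular C-fraction coefficients are [-8192/147, 559/56, -81153/31304].


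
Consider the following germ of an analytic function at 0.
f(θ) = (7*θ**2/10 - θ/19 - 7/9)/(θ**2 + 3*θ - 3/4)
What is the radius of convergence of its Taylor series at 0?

Denominator factor (θ**2 + 3*θ - 3/4): discriminant 12, real irrational roots -3/2 + sqrt(3) and -3/2 - sqrt(3); poles of order 1, moduli -3/2 + sqrt(3) and 3/2 + sqrt(3).
The radius of convergence is the smallest modulus among the singular points: -3/2 + sqrt(3).

The radius of convergence is -3/2 + sqrt(3).


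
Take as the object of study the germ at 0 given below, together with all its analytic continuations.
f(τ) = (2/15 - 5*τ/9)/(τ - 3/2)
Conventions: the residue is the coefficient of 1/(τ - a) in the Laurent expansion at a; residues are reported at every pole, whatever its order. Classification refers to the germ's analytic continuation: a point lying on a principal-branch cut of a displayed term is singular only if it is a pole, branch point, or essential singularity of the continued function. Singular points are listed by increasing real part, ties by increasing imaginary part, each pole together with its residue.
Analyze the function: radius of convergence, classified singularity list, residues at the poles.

Denominator factor (τ - 3/2): pole of order 1 at 3/2, modulus 3/2.
The radius of convergence is the smallest modulus among the singular points: 3/2.
At the order-1 pole 3/2 set g(τ) = (τ - (3/2))*f(τ) = 2/15 - 5*τ/9.
Simple pole: residue = g(a) at a = 3/2, which is -7/10.

Radius of convergence at 0: 3/2.
At 3/2: a pole of order 1; residue -7/10.
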